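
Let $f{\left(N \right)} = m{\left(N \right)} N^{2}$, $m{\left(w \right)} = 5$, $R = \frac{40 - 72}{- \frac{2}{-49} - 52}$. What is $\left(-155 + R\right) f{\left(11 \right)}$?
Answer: $- \frac{118901255}{1273} \approx -93402.0$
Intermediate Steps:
$R = \frac{784}{1273}$ ($R = - \frac{32}{\left(-2\right) \left(- \frac{1}{49}\right) - 52} = - \frac{32}{\frac{2}{49} - 52} = - \frac{32}{- \frac{2546}{49}} = \left(-32\right) \left(- \frac{49}{2546}\right) = \frac{784}{1273} \approx 0.61587$)
$f{\left(N \right)} = 5 N^{2}$
$\left(-155 + R\right) f{\left(11 \right)} = \left(-155 + \frac{784}{1273}\right) 5 \cdot 11^{2} = - \frac{196531 \cdot 5 \cdot 121}{1273} = \left(- \frac{196531}{1273}\right) 605 = - \frac{118901255}{1273}$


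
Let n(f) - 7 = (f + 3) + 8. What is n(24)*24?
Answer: 1008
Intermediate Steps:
n(f) = 18 + f (n(f) = 7 + ((f + 3) + 8) = 7 + ((3 + f) + 8) = 7 + (11 + f) = 18 + f)
n(24)*24 = (18 + 24)*24 = 42*24 = 1008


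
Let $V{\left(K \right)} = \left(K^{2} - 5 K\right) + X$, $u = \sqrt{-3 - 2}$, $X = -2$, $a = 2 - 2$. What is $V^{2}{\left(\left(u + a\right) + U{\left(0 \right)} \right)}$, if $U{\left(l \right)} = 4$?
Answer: $76 - 66 i \sqrt{5} \approx 76.0 - 147.58 i$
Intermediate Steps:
$a = 0$ ($a = 2 - 2 = 0$)
$u = i \sqrt{5}$ ($u = \sqrt{-5} = i \sqrt{5} \approx 2.2361 i$)
$V{\left(K \right)} = -2 + K^{2} - 5 K$ ($V{\left(K \right)} = \left(K^{2} - 5 K\right) - 2 = -2 + K^{2} - 5 K$)
$V^{2}{\left(\left(u + a\right) + U{\left(0 \right)} \right)} = \left(-2 + \left(\left(i \sqrt{5} + 0\right) + 4\right)^{2} - 5 \left(\left(i \sqrt{5} + 0\right) + 4\right)\right)^{2} = \left(-2 + \left(i \sqrt{5} + 4\right)^{2} - 5 \left(i \sqrt{5} + 4\right)\right)^{2} = \left(-2 + \left(4 + i \sqrt{5}\right)^{2} - 5 \left(4 + i \sqrt{5}\right)\right)^{2} = \left(-2 + \left(4 + i \sqrt{5}\right)^{2} - \left(20 + 5 i \sqrt{5}\right)\right)^{2} = \left(-22 + \left(4 + i \sqrt{5}\right)^{2} - 5 i \sqrt{5}\right)^{2}$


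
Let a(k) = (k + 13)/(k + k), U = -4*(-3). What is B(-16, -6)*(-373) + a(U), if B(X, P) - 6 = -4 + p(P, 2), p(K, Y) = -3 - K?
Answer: -44735/24 ≈ -1864.0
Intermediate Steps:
U = 12
B(X, P) = -1 - P (B(X, P) = 6 + (-4 + (-3 - P)) = 6 + (-7 - P) = -1 - P)
a(k) = (13 + k)/(2*k) (a(k) = (13 + k)/((2*k)) = (13 + k)*(1/(2*k)) = (13 + k)/(2*k))
B(-16, -6)*(-373) + a(U) = (-1 - 1*(-6))*(-373) + (½)*(13 + 12)/12 = (-1 + 6)*(-373) + (½)*(1/12)*25 = 5*(-373) + 25/24 = -1865 + 25/24 = -44735/24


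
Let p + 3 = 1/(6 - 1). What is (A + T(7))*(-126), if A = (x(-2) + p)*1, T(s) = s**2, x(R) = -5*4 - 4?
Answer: -13986/5 ≈ -2797.2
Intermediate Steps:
x(R) = -24 (x(R) = -20 - 4 = -24)
p = -14/5 (p = -3 + 1/(6 - 1) = -3 + 1/5 = -14/5 ≈ -2.8000)
A = -134/5 (A = (-24 - 14/5)*1 = -134/5*1 = -134/5 ≈ -26.800)
(A + T(7))*(-126) = (-134/5 + 7**2)*(-126) = (-134/5 + 49)*(-126) = (111/5)*(-126) = -13986/5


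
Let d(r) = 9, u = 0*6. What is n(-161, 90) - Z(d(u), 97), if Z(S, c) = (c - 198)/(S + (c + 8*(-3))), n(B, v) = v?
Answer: 7481/82 ≈ 91.232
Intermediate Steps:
u = 0
Z(S, c) = (-198 + c)/(-24 + S + c) (Z(S, c) = (-198 + c)/(S + (c - 24)) = (-198 + c)/(S + (-24 + c)) = (-198 + c)/(-24 + S + c))
n(-161, 90) - Z(d(u), 97) = 90 - (-198 + 97)/(-24 + 9 + 97) = 90 - (-101)/82 = 90 - 1*(-101/82) = 90 + 101/82 = 7481/82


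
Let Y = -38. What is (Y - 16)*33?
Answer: -1782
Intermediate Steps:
(Y - 16)*33 = (-38 - 16)*33 = -54*33 = -1782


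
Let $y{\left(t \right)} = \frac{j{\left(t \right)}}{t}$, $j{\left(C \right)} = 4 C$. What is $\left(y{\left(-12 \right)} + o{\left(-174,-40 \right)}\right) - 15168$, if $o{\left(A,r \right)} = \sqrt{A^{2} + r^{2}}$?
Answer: $-15164 + 2 \sqrt{7969} \approx -14985.0$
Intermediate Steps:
$y{\left(t \right)} = 4$ ($y{\left(t \right)} = \frac{4 t}{t} = 4$)
$\left(y{\left(-12 \right)} + o{\left(-174,-40 \right)}\right) - 15168 = \left(4 + \sqrt{\left(-174\right)^{2} + \left(-40\right)^{2}}\right) - 15168 = \left(4 + \sqrt{30276 + 1600}\right) - 15168 = \left(4 + \sqrt{31876}\right) - 15168 = \left(4 + 2 \sqrt{7969}\right) - 15168 = -15164 + 2 \sqrt{7969}$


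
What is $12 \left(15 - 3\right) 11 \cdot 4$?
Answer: $6336$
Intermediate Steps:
$12 \left(15 - 3\right) 11 \cdot 4 = 12 \cdot 12 \cdot 44 = 144 \cdot 44 = 6336$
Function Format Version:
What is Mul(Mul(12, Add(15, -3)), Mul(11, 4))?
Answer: 6336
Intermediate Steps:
Mul(Mul(12, Add(15, -3)), Mul(11, 4)) = Mul(Mul(12, 12), 44) = Mul(144, 44) = 6336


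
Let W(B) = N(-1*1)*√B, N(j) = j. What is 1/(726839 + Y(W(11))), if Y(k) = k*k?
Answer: 1/726850 ≈ 1.3758e-6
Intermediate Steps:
W(B) = -√B (W(B) = (-1*1)*√B = -√B)
Y(k) = k²
1/(726839 + Y(W(11))) = 1/(726839 + (-√11)²) = 1/(726839 + 11) = 1/726850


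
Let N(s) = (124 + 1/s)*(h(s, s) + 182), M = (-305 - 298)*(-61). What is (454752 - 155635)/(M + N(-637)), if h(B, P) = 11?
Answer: 190537529/38675262 ≈ 4.9266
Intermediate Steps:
M = 36783 (M = -603*(-61) = 36783)
N(s) = 23932 + 193/s (N(s) = (124 + 1/s)*(11 + 182) = (124 + 1/s)*193 = 23932 + 193/s)
(454752 - 155635)/(M + N(-637)) = (454752 - 155635)/(36783 + (23932 + 193/(-637))) = 299117/(36783 + (23932 + 193*(-1/637))) = 299117/(36783 + (23932 - 193/637)) = 299117/(36783 + 15244491/637) = 299117/(38675262/637) = 299117*(637/38675262) = 190537529/38675262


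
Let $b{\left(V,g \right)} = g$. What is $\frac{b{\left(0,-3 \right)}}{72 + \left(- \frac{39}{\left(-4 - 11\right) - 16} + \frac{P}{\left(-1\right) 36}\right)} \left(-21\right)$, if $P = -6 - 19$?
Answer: $\frac{70308}{82531} \approx 0.8519$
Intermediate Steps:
$P = -25$
$\frac{b{\left(0,-3 \right)}}{72 + \left(- \frac{39}{\left(-4 - 11\right) - 16} + \frac{P}{\left(-1\right) 36}\right)} \left(-21\right) = - \frac{3}{72 - \left(- \frac{25}{36} + \frac{39}{\left(-4 - 11\right) - 16}\right)} \left(-21\right) = - \frac{3}{72 - \left(- \frac{25}{36} + \frac{39}{-15 - 16}\right)} \left(-21\right) = - \frac{3}{72 - \left(- \frac{25}{36} + \frac{39}{-31}\right)} \left(-21\right) = - \frac{3}{72 + \left(\left(-39\right) \left(- \frac{1}{31}\right) + \frac{25}{36}\right)} \left(-21\right) = - \frac{3}{72 + \left(\frac{39}{31} + \frac{25}{36}\right)} \left(-21\right) = - \frac{3}{72 + \frac{2179}{1116}} \left(-21\right) = - \frac{3}{\frac{82531}{1116}} \left(-21\right) = \left(-3\right) \frac{1116}{82531} \left(-21\right) = \left(- \frac{3348}{82531}\right) \left(-21\right) = \frac{70308}{82531}$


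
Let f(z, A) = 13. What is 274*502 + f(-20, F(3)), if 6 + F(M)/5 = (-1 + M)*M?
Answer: 137561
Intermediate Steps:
F(M) = -30 + 5*M*(-1 + M) (F(M) = -30 + 5*((-1 + M)*M) = -30 + 5*(M*(-1 + M)) = -30 + 5*M*(-1 + M))
274*502 + f(-20, F(3)) = 274*502 + 13 = 137548 + 13 = 137561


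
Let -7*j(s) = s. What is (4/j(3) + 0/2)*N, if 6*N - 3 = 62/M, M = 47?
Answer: -2842/423 ≈ -6.7187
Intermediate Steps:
j(s) = -s/7
N = 203/282 (N = ½ + (62/47)/6 = ½ + (62*(1/47))/6 = ½ + (⅙)*(62/47) = ½ + 31/141 = 203/282 ≈ 0.71986)
(4/j(3) + 0/2)*N = (4/((-⅐*3)) + 0/2)*(203/282) = (4/(-3/7) + 0*(½))*(203/282) = (4*(-7/3) + 0)*(203/282) = (-28/3 + 0)*(203/282) = -28/3*203/282 = -2842/423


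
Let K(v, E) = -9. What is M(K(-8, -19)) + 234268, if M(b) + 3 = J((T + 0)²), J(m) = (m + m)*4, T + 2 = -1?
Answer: 234337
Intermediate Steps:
T = -3 (T = -2 - 1 = -3)
J(m) = 8*m (J(m) = (2*m)*4 = 8*m)
M(b) = 69 (M(b) = -3 + 8*(-3 + 0)² = -3 + 8*(-3)² = -3 + 8*9 = -3 + 72 = 69)
M(K(-8, -19)) + 234268 = 69 + 234268 = 234337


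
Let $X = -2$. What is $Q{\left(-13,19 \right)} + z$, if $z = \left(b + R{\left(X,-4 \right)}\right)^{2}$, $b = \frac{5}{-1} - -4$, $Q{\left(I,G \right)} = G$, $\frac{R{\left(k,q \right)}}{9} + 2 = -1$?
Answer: $803$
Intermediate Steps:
$R{\left(k,q \right)} = -27$ ($R{\left(k,q \right)} = -18 + 9 \left(-1\right) = -18 - 9 = -27$)
$b = -1$ ($b = 5 \left(-1\right) + 4 = -5 + 4 = -1$)
$z = 784$ ($z = \left(-1 - 27\right)^{2} = \left(-28\right)^{2} = 784$)
$Q{\left(-13,19 \right)} + z = 19 + 784 = 803$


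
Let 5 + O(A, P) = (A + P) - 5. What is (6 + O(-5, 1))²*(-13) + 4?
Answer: -828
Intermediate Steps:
O(A, P) = -10 + A + P (O(A, P) = -5 + ((A + P) - 5) = -5 + (-5 + A + P) = -10 + A + P)
(6 + O(-5, 1))²*(-13) + 4 = (6 + (-10 - 5 + 1))²*(-13) + 4 = (6 - 14)²*(-13) + 4 = (-8)²*(-13) + 4 = 64*(-13) + 4 = -832 + 4 = -828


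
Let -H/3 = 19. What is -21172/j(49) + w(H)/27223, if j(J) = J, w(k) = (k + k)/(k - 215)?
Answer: -11197955089/25916296 ≈ -432.08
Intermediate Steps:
H = -57 (H = -3*19 = -57)
w(k) = 2*k/(-215 + k) (w(k) = (2*k)/(-215 + k) = 2*k/(-215 + k))
-21172/j(49) + w(H)/27223 = -21172/49 + (2*(-57)/(-215 - 57))/27223 = -21172*1/49 + (2*(-57)/(-272))*(1/27223) = -21172/49 + (2*(-57)*(-1/272))*(1/27223) = -21172/49 + (57/136)*(1/27223) = -21172/49 + 57/3702328 = -11197955089/25916296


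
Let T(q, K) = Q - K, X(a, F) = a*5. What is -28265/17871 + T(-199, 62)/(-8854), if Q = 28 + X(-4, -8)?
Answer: -124646638/79114917 ≈ -1.5755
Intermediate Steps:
X(a, F) = 5*a
Q = 8 (Q = 28 + 5*(-4) = 28 - 20 = 8)
T(q, K) = 8 - K
-28265/17871 + T(-199, 62)/(-8854) = -28265/17871 + (8 - 1*62)/(-8854) = -28265*1/17871 + (8 - 62)*(-1/8854) = -28265/17871 - 54*(-1/8854) = -28265/17871 + 27/4427 = -124646638/79114917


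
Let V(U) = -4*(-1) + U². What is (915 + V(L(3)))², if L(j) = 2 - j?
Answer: 846400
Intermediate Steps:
V(U) = 4 + U²
(915 + V(L(3)))² = (915 + (4 + (2 - 1*3)²))² = (915 + (4 + (2 - 3)²))² = (915 + (4 + (-1)²))² = (915 + (4 + 1))² = (915 + 5)² = 920² = 846400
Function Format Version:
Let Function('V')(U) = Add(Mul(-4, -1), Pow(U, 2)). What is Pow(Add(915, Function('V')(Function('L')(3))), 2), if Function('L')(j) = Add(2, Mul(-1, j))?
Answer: 846400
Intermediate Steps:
Function('V')(U) = Add(4, Pow(U, 2))
Pow(Add(915, Function('V')(Function('L')(3))), 2) = Pow(Add(915, Add(4, Pow(Add(2, Mul(-1, 3)), 2))), 2) = Pow(Add(915, Add(4, Pow(Add(2, -3), 2))), 2) = Pow(Add(915, Add(4, Pow(-1, 2))), 2) = Pow(Add(915, Add(4, 1)), 2) = Pow(Add(915, 5), 2) = Pow(920, 2) = 846400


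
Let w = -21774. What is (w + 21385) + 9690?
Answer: 9301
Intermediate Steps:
(w + 21385) + 9690 = (-21774 + 21385) + 9690 = -389 + 9690 = 9301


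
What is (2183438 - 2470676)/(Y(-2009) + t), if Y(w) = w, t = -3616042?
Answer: 95746/1206017 ≈ 0.079390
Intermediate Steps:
(2183438 - 2470676)/(Y(-2009) + t) = (2183438 - 2470676)/(-2009 - 3616042) = -287238/(-3618051) = -287238*(-1/3618051) = 95746/1206017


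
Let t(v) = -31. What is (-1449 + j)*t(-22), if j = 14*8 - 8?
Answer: 41695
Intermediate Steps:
j = 104 (j = 112 - 8 = 104)
(-1449 + j)*t(-22) = (-1449 + 104)*(-31) = -1345*(-31) = 41695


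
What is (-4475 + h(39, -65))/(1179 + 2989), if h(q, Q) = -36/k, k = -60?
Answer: -5593/5210 ≈ -1.0735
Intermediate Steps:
h(q, Q) = ⅗ (h(q, Q) = -36/(-60) = -36*(-1/60) = ⅗)
(-4475 + h(39, -65))/(1179 + 2989) = (-4475 + ⅗)/(1179 + 2989) = -22372/5/4168 = -22372/5*1/4168 = -5593/5210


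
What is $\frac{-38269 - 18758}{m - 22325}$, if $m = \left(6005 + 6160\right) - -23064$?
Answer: $- \frac{57027}{12904} \approx -4.4193$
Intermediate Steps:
$m = 35229$ ($m = 12165 + 23064 = 35229$)
$\frac{-38269 - 18758}{m - 22325} = \frac{-38269 - 18758}{35229 - 22325} = \frac{-38269 - 18758}{12904} = \left(-38269 - 18758\right) \frac{1}{12904} = \left(-57027\right) \frac{1}{12904} = - \frac{57027}{12904}$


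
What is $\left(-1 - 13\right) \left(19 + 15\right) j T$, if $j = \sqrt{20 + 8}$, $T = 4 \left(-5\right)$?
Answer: $19040 \sqrt{7} \approx 50375.0$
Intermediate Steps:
$T = -20$
$j = 2 \sqrt{7}$ ($j = \sqrt{28} = 2 \sqrt{7} \approx 5.2915$)
$\left(-1 - 13\right) \left(19 + 15\right) j T = \left(-1 - 13\right) \left(19 + 15\right) 2 \sqrt{7} \left(-20\right) = \left(-14\right) 34 \cdot 2 \sqrt{7} \left(-20\right) = - 476 \cdot 2 \sqrt{7} \left(-20\right) = - 952 \sqrt{7} \left(-20\right) = 19040 \sqrt{7}$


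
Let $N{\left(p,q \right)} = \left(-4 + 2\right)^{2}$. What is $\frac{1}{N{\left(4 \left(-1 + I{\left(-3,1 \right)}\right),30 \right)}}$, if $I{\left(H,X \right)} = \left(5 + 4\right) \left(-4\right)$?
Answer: $\frac{1}{4} \approx 0.25$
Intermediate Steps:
$I{\left(H,X \right)} = -36$ ($I{\left(H,X \right)} = 9 \left(-4\right) = -36$)
$N{\left(p,q \right)} = 4$ ($N{\left(p,q \right)} = \left(-2\right)^{2} = 4$)
$\frac{1}{N{\left(4 \left(-1 + I{\left(-3,1 \right)}\right),30 \right)}} = \frac{1}{4}$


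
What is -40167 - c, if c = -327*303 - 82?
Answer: 58996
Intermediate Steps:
c = -99163 (c = -99081 - 82 = -99163)
-40167 - c = -40167 - 1*(-99163) = -40167 + 99163 = 58996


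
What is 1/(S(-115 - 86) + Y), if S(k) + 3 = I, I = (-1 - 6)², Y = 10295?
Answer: 1/10341 ≈ 9.6702e-5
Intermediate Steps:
I = 49 (I = (-7)² = 49)
S(k) = 46 (S(k) = -3 + 49 = 46)
1/(S(-115 - 86) + Y) = 1/(46 + 10295) = 1/10341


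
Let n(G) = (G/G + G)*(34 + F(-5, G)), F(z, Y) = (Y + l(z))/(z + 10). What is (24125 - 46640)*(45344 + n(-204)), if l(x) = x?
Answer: -1056570411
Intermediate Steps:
F(z, Y) = (Y + z)/(10 + z) (F(z, Y) = (Y + z)/(z + 10) = (Y + z)/(10 + z))
n(G) = (1 + G)*(33 + G/5) (n(G) = (G/G + G)*(34 + (G - 5)/(10 - 5)) = (1 + G)*(34 + (-5 + G)/5) = (1 + G)*(34 + (-1 + G/5)) = (1 + G)*(33 + G/5))
(24125 - 46640)*(45344 + n(-204)) = (24125 - 46640)*(45344 + (33 + (⅕)*(-204)² + (166/5)*(-204))) = -22515*(45344 + (33 + (⅕)*41616 - 33864/5)) = -22515*(45344 + (33 + 41616/5 - 33864/5)) = -22515*(45344 + 7917/5) = -22515*234637/5 = -1056570411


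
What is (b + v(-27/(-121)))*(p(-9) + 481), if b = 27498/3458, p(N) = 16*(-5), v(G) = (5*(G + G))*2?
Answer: 1041512889/209209 ≈ 4978.3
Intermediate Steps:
v(G) = 20*G (v(G) = (5*(2*G))*2 = (10*G)*2 = 20*G)
p(N) = -80
b = 13749/1729 (b = 27498*(1/3458) = 13749/1729 ≈ 7.9520)
(b + v(-27/(-121)))*(p(-9) + 481) = (13749/1729 + 20*(-27/(-121)))*(-80 + 481) = (13749/1729 + 20*(-27*(-1/121)))*401 = (13749/1729 + 20*(27/121))*401 = (13749/1729 + 540/121)*401 = (2597289/209209)*401 = 1041512889/209209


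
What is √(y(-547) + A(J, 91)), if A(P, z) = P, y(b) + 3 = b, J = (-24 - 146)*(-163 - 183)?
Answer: √58270 ≈ 241.39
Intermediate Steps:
J = 58820 (J = -170*(-346) = 58820)
y(b) = -3 + b
√(y(-547) + A(J, 91)) = √((-3 - 547) + 58820) = √(-550 + 58820) = √58270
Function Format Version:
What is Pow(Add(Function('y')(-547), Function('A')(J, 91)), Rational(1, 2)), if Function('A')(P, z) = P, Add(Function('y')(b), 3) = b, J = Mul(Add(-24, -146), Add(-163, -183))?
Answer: Pow(58270, Rational(1, 2)) ≈ 241.39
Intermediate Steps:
J = 58820 (J = Mul(-170, -346) = 58820)
Function('y')(b) = Add(-3, b)
Pow(Add(Function('y')(-547), Function('A')(J, 91)), Rational(1, 2)) = Pow(Add(Add(-3, -547), 58820), Rational(1, 2)) = Pow(Add(-550, 58820), Rational(1, 2)) = Pow(58270, Rational(1, 2))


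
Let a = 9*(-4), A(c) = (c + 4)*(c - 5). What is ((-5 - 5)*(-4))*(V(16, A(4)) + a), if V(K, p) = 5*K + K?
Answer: 2400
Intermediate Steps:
A(c) = (-5 + c)*(4 + c) (A(c) = (4 + c)*(-5 + c) = (-5 + c)*(4 + c))
V(K, p) = 6*K
a = -36
((-5 - 5)*(-4))*(V(16, A(4)) + a) = ((-5 - 5)*(-4))*(6*16 - 36) = (-10*(-4))*(96 - 36) = 40*60 = 2400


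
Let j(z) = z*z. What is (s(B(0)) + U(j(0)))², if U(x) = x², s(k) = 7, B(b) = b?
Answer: 49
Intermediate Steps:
j(z) = z²
(s(B(0)) + U(j(0)))² = (7 + (0²)²)² = (7 + 0²)² = (7 + 0)² = 7² = 49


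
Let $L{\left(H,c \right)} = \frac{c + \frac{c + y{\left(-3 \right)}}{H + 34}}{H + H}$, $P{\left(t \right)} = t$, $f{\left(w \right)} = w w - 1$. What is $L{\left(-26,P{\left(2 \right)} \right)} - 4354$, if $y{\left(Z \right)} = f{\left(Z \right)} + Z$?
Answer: $- \frac{1811287}{416} \approx -4354.1$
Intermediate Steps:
$f{\left(w \right)} = -1 + w^{2}$ ($f{\left(w \right)} = w^{2} - 1 = -1 + w^{2}$)
$y{\left(Z \right)} = -1 + Z + Z^{2}$ ($y{\left(Z \right)} = \left(-1 + Z^{2}\right) + Z = -1 + Z + Z^{2}$)
$L{\left(H,c \right)} = \frac{c + \frac{5 + c}{34 + H}}{2 H}$ ($L{\left(H,c \right)} = \frac{c + \frac{c - \left(4 - 9\right)}{H + 34}}{H + H} = \frac{c + \frac{c - -5}{34 + H}}{2 H} = \left(c + \frac{c + 5}{34 + H}\right) \frac{1}{2 H} = \left(c + \frac{5 + c}{34 + H}\right) \frac{1}{2 H} = \frac{c + \frac{5 + c}{34 + H}}{2 H}$)
$L{\left(-26,P{\left(2 \right)} \right)} - 4354 = \frac{5 + 35 \cdot 2 - 52}{2 \left(-26\right) \left(34 - 26\right)} - 4354 = \frac{1}{2} \left(- \frac{1}{26}\right) \frac{1}{8} \left(5 + 70 - 52\right) - 4354 = \frac{1}{2} \left(- \frac{1}{26}\right) \frac{1}{8} \cdot 23 - 4354 = - \frac{23}{416} - 4354 = - \frac{1811287}{416}$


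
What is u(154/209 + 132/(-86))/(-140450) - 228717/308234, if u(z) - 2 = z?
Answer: -13122520475419/17684563575050 ≈ -0.74203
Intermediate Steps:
u(z) = 2 + z
u(154/209 + 132/(-86))/(-140450) - 228717/308234 = (2 + (154/209 + 132/(-86)))/(-140450) - 228717/308234 = (2 + (154*(1/209) + 132*(-1/86)))*(-1/140450) - 228717*1/308234 = (2 + (14/19 - 66/43))*(-1/140450) - 228717/308234 = (2 - 652/817)*(-1/140450) - 228717/308234 = (982/817)*(-1/140450) - 228717/308234 = -491/57373825 - 228717/308234 = -13122520475419/17684563575050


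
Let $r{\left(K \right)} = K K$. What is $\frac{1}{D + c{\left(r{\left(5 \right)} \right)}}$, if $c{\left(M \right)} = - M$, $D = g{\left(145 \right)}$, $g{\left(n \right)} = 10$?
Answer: $- \frac{1}{15} \approx -0.066667$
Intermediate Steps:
$D = 10$
$r{\left(K \right)} = K^{2}$
$\frac{1}{D + c{\left(r{\left(5 \right)} \right)}} = \frac{1}{10 - 5^{2}} = \frac{1}{10 - 25} = \frac{1}{-15} = - \frac{1}{15}$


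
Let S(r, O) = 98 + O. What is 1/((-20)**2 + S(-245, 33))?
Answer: 1/531 ≈ 0.0018832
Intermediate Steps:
1/((-20)**2 + S(-245, 33)) = 1/((-20)**2 + (98 + 33)) = 1/(400 + 131) = 1/531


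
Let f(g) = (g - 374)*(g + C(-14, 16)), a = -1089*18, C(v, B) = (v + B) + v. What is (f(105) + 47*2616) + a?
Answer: 78333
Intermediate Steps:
C(v, B) = B + 2*v (C(v, B) = (B + v) + v = B + 2*v)
a = -19602
f(g) = (-374 + g)*(-12 + g) (f(g) = (g - 374)*(g + (16 + 2*(-14))) = (-374 + g)*(g + (16 - 28)) = (-374 + g)*(g - 12) = (-374 + g)*(-12 + g))
(f(105) + 47*2616) + a = ((4488 + 105**2 - 386*105) + 47*2616) - 19602 = ((4488 + 11025 - 40530) + 122952) - 19602 = (-25017 + 122952) - 19602 = 97935 - 19602 = 78333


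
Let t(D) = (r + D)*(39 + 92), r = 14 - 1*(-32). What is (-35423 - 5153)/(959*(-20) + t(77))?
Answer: 40576/3067 ≈ 13.230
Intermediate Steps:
r = 46 (r = 14 + 32 = 46)
t(D) = 6026 + 131*D (t(D) = (46 + D)*(39 + 92) = (46 + D)*131 = 6026 + 131*D)
(-35423 - 5153)/(959*(-20) + t(77)) = (-35423 - 5153)/(959*(-20) + (6026 + 131*77)) = -40576/(-19180 + (6026 + 10087)) = -40576/(-19180 + 16113) = -40576/(-3067) = -40576*(-1/3067) = 40576/3067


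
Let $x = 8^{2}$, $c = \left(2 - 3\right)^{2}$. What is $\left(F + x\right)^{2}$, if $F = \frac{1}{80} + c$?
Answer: $\frac{27050401}{6400} \approx 4226.6$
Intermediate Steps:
$c = 1$ ($c = \left(-1\right)^{2} = 1$)
$x = 64$
$F = \frac{81}{80}$ ($F = \frac{1}{80} + 1 = \frac{81}{80} \approx 1.0125$)
$\left(F + x\right)^{2} = \left(\frac{81}{80} + 64\right)^{2} = \left(\frac{5201}{80}\right)^{2} = \frac{27050401}{6400}$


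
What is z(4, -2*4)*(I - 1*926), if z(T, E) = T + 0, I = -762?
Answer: -6752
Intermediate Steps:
z(T, E) = T
z(4, -2*4)*(I - 1*926) = 4*(-762 - 1*926) = 4*(-762 - 926) = 4*(-1688) = -6752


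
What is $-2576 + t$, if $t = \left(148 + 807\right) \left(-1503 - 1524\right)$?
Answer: $-2893361$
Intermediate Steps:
$t = -2890785$ ($t = 955 \left(-3027\right) = -2890785$)
$-2576 + t = -2576 - 2890785 = -2893361$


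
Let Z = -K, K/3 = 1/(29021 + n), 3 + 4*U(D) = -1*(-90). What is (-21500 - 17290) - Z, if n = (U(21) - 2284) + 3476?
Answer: -1563741266/40313 ≈ -38790.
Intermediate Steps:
U(D) = 87/4 (U(D) = -¾ + (-1*(-90))/4 = -¾ + (¼)*90 = -¾ + 45/2 = 87/4)
n = 4855/4 (n = (87/4 - 2284) + 3476 = -9049/4 + 3476 = 4855/4 ≈ 1213.8)
K = 4/40313 (K = 3/(29021 + 4855/4) = 3/(120939/4) = 3*(4/120939) = 4/40313 ≈ 9.9224e-5)
Z = -4/40313 (Z = -1*4/40313 = -4/40313 ≈ -9.9224e-5)
(-21500 - 17290) - Z = (-21500 - 17290) - 1*(-4/40313) = -38790 + 4/40313 = -1563741266/40313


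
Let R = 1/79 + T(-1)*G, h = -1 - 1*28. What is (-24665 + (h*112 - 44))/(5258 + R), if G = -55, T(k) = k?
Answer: -2208603/419728 ≈ -5.2620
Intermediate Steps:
h = -29 (h = -1 - 28 = -29)
R = 4346/79 (R = 1/79 - 1*(-55) = 1/79 + 55 = 4346/79 ≈ 55.013)
(-24665 + (h*112 - 44))/(5258 + R) = (-24665 + (-29*112 - 44))/(5258 + 4346/79) = (-24665 + (-3248 - 44))/(419728/79) = (-24665 - 3292)*(79/419728) = -27957*79/419728 = -2208603/419728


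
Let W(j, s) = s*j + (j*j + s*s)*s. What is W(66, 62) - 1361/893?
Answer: 457653995/893 ≈ 5.1249e+5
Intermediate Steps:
W(j, s) = j*s + s*(j² + s²) (W(j, s) = j*s + (j² + s²)*s = j*s + s*(j² + s²))
W(66, 62) - 1361/893 = 62*(66 + 66² + 62²) - 1361/893 = 62*(66 + 4356 + 3844) - 1361/893 = 62*8266 - 1*1361/893 = 512492 - 1361/893 = 457653995/893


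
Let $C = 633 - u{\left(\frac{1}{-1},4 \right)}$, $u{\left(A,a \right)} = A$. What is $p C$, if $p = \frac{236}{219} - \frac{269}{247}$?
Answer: $- \frac{392446}{54093} \approx -7.255$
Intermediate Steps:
$p = - \frac{619}{54093}$ ($p = 236 \cdot \frac{1}{219} - \frac{269}{247} = \frac{236}{219} - \frac{269}{247} = - \frac{619}{54093} \approx -0.011443$)
$C = 634$ ($C = 633 - \frac{1}{-1} = 633 - -1 = 633 + 1 = 634$)
$p C = \left(- \frac{619}{54093}\right) 634 = - \frac{392446}{54093}$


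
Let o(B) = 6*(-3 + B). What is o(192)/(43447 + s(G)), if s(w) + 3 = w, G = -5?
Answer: 1134/43439 ≈ 0.026106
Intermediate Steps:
s(w) = -3 + w
o(B) = -18 + 6*B
o(192)/(43447 + s(G)) = (-18 + 6*192)/(43447 + (-3 - 5)) = (-18 + 1152)/(43447 - 8) = 1134/43439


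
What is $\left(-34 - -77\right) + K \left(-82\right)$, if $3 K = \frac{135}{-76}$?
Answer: $\frac{3479}{38} \approx 91.553$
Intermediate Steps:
$K = - \frac{45}{76}$ ($K = \frac{135 \frac{1}{-76}}{3} = \frac{135 \left(- \frac{1}{76}\right)}{3} = \frac{1}{3} \left(- \frac{135}{76}\right) = - \frac{45}{76} \approx -0.5921$)
$\left(-34 - -77\right) + K \left(-82\right) = \left(-34 - -77\right) - - \frac{1845}{38} = \left(-34 + 77\right) + \frac{1845}{38} = 43 + \frac{1845}{38} = \frac{3479}{38}$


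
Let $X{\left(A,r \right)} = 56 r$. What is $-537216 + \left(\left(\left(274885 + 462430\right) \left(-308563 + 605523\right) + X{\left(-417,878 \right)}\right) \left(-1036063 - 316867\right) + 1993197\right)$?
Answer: $-296228233232238259$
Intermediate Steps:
$-537216 + \left(\left(\left(274885 + 462430\right) \left(-308563 + 605523\right) + X{\left(-417,878 \right)}\right) \left(-1036063 - 316867\right) + 1993197\right) = -537216 + \left(\left(\left(274885 + 462430\right) \left(-308563 + 605523\right) + 56 \cdot 878\right) \left(-1036063 - 316867\right) + 1993197\right) = -537216 + \left(\left(737315 \cdot 296960 + 49168\right) \left(-1352930\right) + 1993197\right) = -537216 + \left(\left(218953062400 + 49168\right) \left(-1352930\right) + 1993197\right) = -537216 + \left(218953111568 \left(-1352930\right) + 1993197\right) = -537216 + \left(-296228233233694240 + 1993197\right) = -537216 - 296228233231701043 = -296228233232238259$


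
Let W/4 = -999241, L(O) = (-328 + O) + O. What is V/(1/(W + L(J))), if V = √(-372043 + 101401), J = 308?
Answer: -3996676*I*√270642 ≈ -2.0792e+9*I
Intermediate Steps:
L(O) = -328 + 2*O
W = -3996964 (W = 4*(-999241) = -3996964)
V = I*√270642 (V = √(-270642) = I*√270642 ≈ 520.23*I)
V/(1/(W + L(J))) = (I*√270642)/(1/(-3996964 + (-328 + 2*308))) = (I*√270642)/(1/(-3996964 + (-328 + 616))) = (I*√270642)/(1/(-3996964 + 288)) = (I*√270642)/(1/(-3996676)) = (I*√270642)/(-1/3996676) = (I*√270642)*(-3996676) = -3996676*I*√270642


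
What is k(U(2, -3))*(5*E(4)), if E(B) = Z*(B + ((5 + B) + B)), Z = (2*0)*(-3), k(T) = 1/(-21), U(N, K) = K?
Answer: 0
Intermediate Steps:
k(T) = -1/21
Z = 0 (Z = 0*(-3) = 0)
E(B) = 0 (E(B) = 0*(B + ((5 + B) + B)) = 0*(B + (5 + 2*B)) = 0*(5 + 3*B) = 0)
k(U(2, -3))*(5*E(4)) = -5*0/21 = -1/21*0 = 0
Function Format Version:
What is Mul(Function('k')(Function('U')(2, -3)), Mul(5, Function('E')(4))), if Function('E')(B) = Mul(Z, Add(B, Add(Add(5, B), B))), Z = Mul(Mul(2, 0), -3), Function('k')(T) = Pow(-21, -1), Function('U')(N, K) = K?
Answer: 0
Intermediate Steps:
Function('k')(T) = Rational(-1, 21)
Z = 0 (Z = Mul(0, -3) = 0)
Function('E')(B) = 0 (Function('E')(B) = Mul(0, Add(B, Add(Add(5, B), B))) = Mul(0, Add(B, Add(5, Mul(2, B)))) = Mul(0, Add(5, Mul(3, B))) = 0)
Mul(Function('k')(Function('U')(2, -3)), Mul(5, Function('E')(4))) = Mul(Rational(-1, 21), Mul(5, 0)) = Mul(Rational(-1, 21), 0) = 0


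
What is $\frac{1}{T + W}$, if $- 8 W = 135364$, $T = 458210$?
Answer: $\frac{2}{882579} \approx 2.2661 \cdot 10^{-6}$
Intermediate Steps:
$W = - \frac{33841}{2}$ ($W = \left(- \frac{1}{8}\right) 135364 = - \frac{33841}{2} \approx -16921.0$)
$\frac{1}{T + W} = \frac{1}{458210 - \frac{33841}{2}} = \frac{1}{\frac{882579}{2}} = \frac{2}{882579}$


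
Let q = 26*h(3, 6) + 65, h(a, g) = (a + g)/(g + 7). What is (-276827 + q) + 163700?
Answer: -113044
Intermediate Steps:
h(a, g) = (a + g)/(7 + g)
q = 83 (q = 26*((3 + 6)/(7 + 6)) + 65 = 26*(9/13) + 65 = 18 + 65 = 83)
(-276827 + q) + 163700 = (-276827 + 83) + 163700 = -276744 + 163700 = -113044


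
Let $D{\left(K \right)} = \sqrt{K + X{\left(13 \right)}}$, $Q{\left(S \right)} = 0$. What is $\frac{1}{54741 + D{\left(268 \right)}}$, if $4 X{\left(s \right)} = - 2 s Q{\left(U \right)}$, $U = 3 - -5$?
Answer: $\frac{54741}{2996576813} - \frac{2 \sqrt{67}}{2996576813} \approx 1.8262 \cdot 10^{-5}$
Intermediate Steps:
$U = 8$ ($U = 3 + 5 = 8$)
$X{\left(s \right)} = 0$ ($X{\left(s \right)} = \frac{- 2 s 0}{4} = \frac{1}{4} \cdot 0 = 0$)
$D{\left(K \right)} = \sqrt{K}$ ($D{\left(K \right)} = \sqrt{K + 0} = \sqrt{K}$)
$\frac{1}{54741 + D{\left(268 \right)}} = \frac{1}{54741 + \sqrt{268}} = \frac{1}{54741 + 2 \sqrt{67}}$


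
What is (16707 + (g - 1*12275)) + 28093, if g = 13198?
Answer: 45723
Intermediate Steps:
(16707 + (g - 1*12275)) + 28093 = (16707 + (13198 - 1*12275)) + 28093 = (16707 + (13198 - 12275)) + 28093 = (16707 + 923) + 28093 = 17630 + 28093 = 45723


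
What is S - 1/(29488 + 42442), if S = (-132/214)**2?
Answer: 313315631/823526570 ≈ 0.38046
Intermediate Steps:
S = 4356/11449 (S = (-132*1/214)**2 = (-66/107)**2 = 4356/11449 ≈ 0.38047)
S - 1/(29488 + 42442) = 4356/11449 - 1/(29488 + 42442) = 4356/11449 - 1/71930 = 313315631/823526570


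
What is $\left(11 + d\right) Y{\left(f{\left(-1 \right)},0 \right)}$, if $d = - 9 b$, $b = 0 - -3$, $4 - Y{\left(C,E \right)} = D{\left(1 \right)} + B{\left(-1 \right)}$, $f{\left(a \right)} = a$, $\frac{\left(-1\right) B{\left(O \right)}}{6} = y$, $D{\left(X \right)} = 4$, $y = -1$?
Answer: $96$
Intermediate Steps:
$B{\left(O \right)} = 6$ ($B{\left(O \right)} = \left(-6\right) \left(-1\right) = 6$)
$Y{\left(C,E \right)} = -6$ ($Y{\left(C,E \right)} = 4 - \left(4 + 6\right) = 4 - 10 = -6$)
$b = 3$ ($b = 0 + 3 = 3$)
$d = -27$ ($d = \left(-9\right) 3 = -27$)
$\left(11 + d\right) Y{\left(f{\left(-1 \right)},0 \right)} = \left(11 - 27\right) \left(-6\right) = \left(-16\right) \left(-6\right) = 96$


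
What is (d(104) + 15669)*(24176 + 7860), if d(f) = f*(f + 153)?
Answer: 1358230292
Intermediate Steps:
d(f) = f*(153 + f)
(d(104) + 15669)*(24176 + 7860) = (104*(153 + 104) + 15669)*(24176 + 7860) = (104*257 + 15669)*32036 = (26728 + 15669)*32036 = 42397*32036 = 1358230292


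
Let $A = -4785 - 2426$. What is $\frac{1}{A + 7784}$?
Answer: $\frac{1}{573} \approx 0.0017452$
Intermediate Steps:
$A = -7211$ ($A = -4785 - 2426 = -7211$)
$\frac{1}{A + 7784} = \frac{1}{-7211 + 7784} = \frac{1}{573}$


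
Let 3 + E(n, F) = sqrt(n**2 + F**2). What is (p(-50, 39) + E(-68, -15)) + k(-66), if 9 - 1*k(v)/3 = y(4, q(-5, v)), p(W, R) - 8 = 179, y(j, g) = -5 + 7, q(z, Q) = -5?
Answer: 205 + sqrt(4849) ≈ 274.63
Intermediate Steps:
y(j, g) = 2
p(W, R) = 187 (p(W, R) = 8 + 179 = 187)
E(n, F) = -3 + sqrt(F**2 + n**2) (E(n, F) = -3 + sqrt(n**2 + F**2) = -3 + sqrt(F**2 + n**2))
k(v) = 21 (k(v) = 27 - 3*2 = 27 - 6 = 21)
(p(-50, 39) + E(-68, -15)) + k(-66) = (187 + (-3 + sqrt((-15)**2 + (-68)**2))) + 21 = (187 + (-3 + sqrt(225 + 4624))) + 21 = (187 + (-3 + sqrt(4849))) + 21 = (184 + sqrt(4849)) + 21 = 205 + sqrt(4849)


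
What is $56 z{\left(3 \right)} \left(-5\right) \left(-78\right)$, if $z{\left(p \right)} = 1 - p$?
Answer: $-43680$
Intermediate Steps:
$56 z{\left(3 \right)} \left(-5\right) \left(-78\right) = 56 \left(1 - 3\right) \left(-5\right) \left(-78\right) = 56 \left(\left(-2\right) \left(-5\right)\right) \left(-78\right) = 56 \cdot 10 \left(-78\right) = 560 \left(-78\right) = -43680$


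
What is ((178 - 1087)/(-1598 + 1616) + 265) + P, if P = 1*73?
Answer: 575/2 ≈ 287.50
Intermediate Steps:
P = 73
((178 - 1087)/(-1598 + 1616) + 265) + P = ((178 - 1087)/(-1598 + 1616) + 265) + 73 = (-909/18 + 265) + 73 = (-909*1/18 + 265) + 73 = (-101/2 + 265) + 73 = 429/2 + 73 = 575/2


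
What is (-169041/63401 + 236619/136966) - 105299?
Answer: -914401645046821/8683781366 ≈ -1.0530e+5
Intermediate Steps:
(-169041/63401 + 236619/136966) - 105299 = -8150988387/8683781366 - 105299 = -914401645046821/8683781366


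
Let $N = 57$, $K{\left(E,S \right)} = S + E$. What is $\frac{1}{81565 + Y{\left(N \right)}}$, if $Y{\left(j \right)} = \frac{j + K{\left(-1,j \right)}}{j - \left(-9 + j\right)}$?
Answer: $\frac{9}{734198} \approx 1.2258 \cdot 10^{-5}$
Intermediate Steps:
$K{\left(E,S \right)} = E + S$
$Y{\left(j \right)} = - \frac{1}{9} + \frac{2 j}{9}$ ($Y{\left(j \right)} = \frac{j + \left(-1 + j\right)}{j - \left(-9 + j\right)} = \frac{-1 + 2 j}{9} = \left(-1 + 2 j\right) \frac{1}{9} = - \frac{1}{9} + \frac{2 j}{9}$)
$\frac{1}{81565 + Y{\left(N \right)}} = \frac{1}{81565 + \left(- \frac{1}{9} + \frac{2}{9} \cdot 57\right)} = \frac{1}{81565 + \left(- \frac{1}{9} + \frac{38}{3}\right)} = \frac{1}{81565 + \frac{113}{9}} = \frac{1}{\frac{734198}{9}} = \frac{9}{734198}$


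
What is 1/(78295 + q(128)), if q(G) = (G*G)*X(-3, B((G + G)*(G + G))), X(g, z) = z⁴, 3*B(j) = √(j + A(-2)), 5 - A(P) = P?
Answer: 81/70383783707911 ≈ 1.1508e-12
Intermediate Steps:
A(P) = 5 - P
B(j) = √(7 + j)/3 (B(j) = √(j + (5 - 1*(-2)))/3 = √(j + (5 + 2))/3 = √(j + 7)/3 = √(7 + j)/3)
q(G) = G²*(7 + 4*G²)²/81 (q(G) = (G*G)*(√(7 + (G + G)*(G + G))/3)⁴ = G²*(√(7 + (2*G)*(2*G))/3)⁴ = G²*(√(7 + 4*G²)/3)⁴ = G²*((7 + 4*G²)²/81) = G²*(7 + 4*G²)²/81)
1/(78295 + q(128)) = 1/(78295 + (1/81)*128²*(7 + 4*128²)²) = 1/(78295 + (1/81)*16384*(7 + 4*16384)²) = 1/(78295 + (1/81)*16384*(7 + 65536)²) = 1/(78295 + (1/81)*16384*65543²) = 1/(78295 + (1/81)*16384*4295884849) = 1/(78295 + 70383777366016/81) = 1/(70383783707911/81) = 81/70383783707911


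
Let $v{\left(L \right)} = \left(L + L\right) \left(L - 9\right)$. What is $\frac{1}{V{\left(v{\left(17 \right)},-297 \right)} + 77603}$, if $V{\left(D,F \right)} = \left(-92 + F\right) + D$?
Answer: $\frac{1}{77486} \approx 1.2906 \cdot 10^{-5}$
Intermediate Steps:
$v{\left(L \right)} = 2 L \left(-9 + L\right)$
$V{\left(D,F \right)} = -92 + D + F$
$\frac{1}{V{\left(v{\left(17 \right)},-297 \right)} + 77603} = \frac{1}{\left(-92 + 2 \cdot 17 \left(-9 + 17\right) - 297\right) + 77603} = \frac{1}{\left(-92 + 2 \cdot 17 \cdot 8 - 297\right) + 77603} = \frac{1}{\left(-92 + 272 - 297\right) + 77603} = \frac{1}{-117 + 77603} = \frac{1}{77486}$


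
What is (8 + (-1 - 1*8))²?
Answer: 1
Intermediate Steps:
(8 + (-1 - 1*8))² = (8 + (-1 - 8))² = (8 - 9)² = (-1)² = 1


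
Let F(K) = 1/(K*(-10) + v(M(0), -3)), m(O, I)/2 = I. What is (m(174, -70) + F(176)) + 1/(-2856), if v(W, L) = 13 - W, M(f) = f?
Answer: -698525083/4989432 ≈ -140.00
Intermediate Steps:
m(O, I) = 2*I
F(K) = 1/(13 - 10*K) (F(K) = 1/(K*(-10) + (13 - 1*0)) = 1/(-10*K + (13 + 0)) = 1/(-10*K + 13) = 1/(13 - 10*K))
(m(174, -70) + F(176)) + 1/(-2856) = (2*(-70) - 1/(-13 + 10*176)) + 1/(-2856) = (-140 - 1/(-13 + 1760)) - 1/2856 = (-140 - 1/1747) - 1/2856 = -244581/1747 - 1/2856 = -698525083/4989432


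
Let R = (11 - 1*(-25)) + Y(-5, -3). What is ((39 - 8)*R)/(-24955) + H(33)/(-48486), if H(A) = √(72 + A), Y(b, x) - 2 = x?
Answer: -1/23 - √105/48486 ≈ -0.043690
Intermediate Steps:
Y(b, x) = 2 + x
R = 35 (R = (11 - 1*(-25)) + (2 - 3) = (11 + 25) - 1 = 36 - 1 = 35)
((39 - 8)*R)/(-24955) + H(33)/(-48486) = ((39 - 8)*35)/(-24955) + √(72 + 33)/(-48486) = (31*35)*(-1/24955) + √105*(-1/48486) = 1085*(-1/24955) - √105/48486 = -1/23 - √105/48486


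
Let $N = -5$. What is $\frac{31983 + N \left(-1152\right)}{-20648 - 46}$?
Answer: $- \frac{12581}{6898} \approx -1.8239$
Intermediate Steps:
$\frac{31983 + N \left(-1152\right)}{-20648 - 46} = \frac{31983 - -5760}{-20648 - 46} = \frac{31983 + 5760}{-20694} = 37743 \left(- \frac{1}{20694}\right) = - \frac{12581}{6898}$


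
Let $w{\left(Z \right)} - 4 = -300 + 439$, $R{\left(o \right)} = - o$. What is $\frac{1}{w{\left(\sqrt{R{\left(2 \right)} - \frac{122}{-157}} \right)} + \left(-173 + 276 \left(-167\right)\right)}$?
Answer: $- \frac{1}{46122} \approx -2.1682 \cdot 10^{-5}$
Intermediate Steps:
$w{\left(Z \right)} = 143$ ($w{\left(Z \right)} = 4 + \left(-300 + 439\right) = 4 + 139 = 143$)
$\frac{1}{w{\left(\sqrt{R{\left(2 \right)} - \frac{122}{-157}} \right)} + \left(-173 + 276 \left(-167\right)\right)} = \frac{1}{143 + \left(-173 + 276 \left(-167\right)\right)} = \frac{1}{143 - 46265} = \frac{1}{-46122} = - \frac{1}{46122}$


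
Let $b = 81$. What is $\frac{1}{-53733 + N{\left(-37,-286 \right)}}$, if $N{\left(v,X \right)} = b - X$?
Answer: $- \frac{1}{53366} \approx -1.8739 \cdot 10^{-5}$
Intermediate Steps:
$N{\left(v,X \right)} = 81 - X$
$\frac{1}{-53733 + N{\left(-37,-286 \right)}} = \frac{1}{-53733 + \left(81 - -286\right)} = \frac{1}{-53733 + \left(81 + 286\right)} = \frac{1}{-53733 + 367} = \frac{1}{-53366} = - \frac{1}{53366}$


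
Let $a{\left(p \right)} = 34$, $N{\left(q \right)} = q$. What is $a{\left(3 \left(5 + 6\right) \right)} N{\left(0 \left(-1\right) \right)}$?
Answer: $0$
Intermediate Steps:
$a{\left(3 \left(5 + 6\right) \right)} N{\left(0 \left(-1\right) \right)} = 34 \cdot 0 \left(-1\right) = 34 \cdot 0 = 0$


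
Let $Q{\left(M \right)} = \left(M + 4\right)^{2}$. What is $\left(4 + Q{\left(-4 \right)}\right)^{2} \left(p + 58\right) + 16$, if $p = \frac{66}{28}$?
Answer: $\frac{6872}{7} \approx 981.71$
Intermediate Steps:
$p = \frac{33}{14}$ ($p = 66 \cdot \frac{1}{28} = \frac{33}{14} \approx 2.3571$)
$Q{\left(M \right)} = \left(4 + M\right)^{2}$
$\left(4 + Q{\left(-4 \right)}\right)^{2} \left(p + 58\right) + 16 = \left(4 + \left(4 - 4\right)^{2}\right)^{2} \left(\frac{33}{14} + 58\right) + 16 = \left(4 + 0^{2}\right)^{2} \cdot \frac{845}{14} + 16 = \left(4 + 0\right)^{2} \cdot \frac{845}{14} + 16 = 4^{2} \cdot \frac{845}{14} + 16 = 16 \cdot \frac{845}{14} + 16 = \frac{6760}{7} + 16 = \frac{6872}{7}$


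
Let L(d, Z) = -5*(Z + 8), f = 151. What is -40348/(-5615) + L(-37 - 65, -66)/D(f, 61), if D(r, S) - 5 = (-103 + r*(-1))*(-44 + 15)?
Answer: 299033458/41388165 ≈ 7.2251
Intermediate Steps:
D(r, S) = 2992 + 29*r (D(r, S) = 5 + (-103 + r*(-1))*(-44 + 15) = 5 + (-103 - r)*(-29) = 5 + (2987 + 29*r) = 2992 + 29*r)
L(d, Z) = -40 - 5*Z (L(d, Z) = -5*(8 + Z) = -40 - 5*Z)
-40348/(-5615) + L(-37 - 65, -66)/D(f, 61) = -40348/(-5615) + (-40 - 5*(-66))/(2992 + 29*151) = -40348*(-1/5615) + (-40 + 330)/(2992 + 4379) = 40348/5615 + 290/7371 = 299033458/41388165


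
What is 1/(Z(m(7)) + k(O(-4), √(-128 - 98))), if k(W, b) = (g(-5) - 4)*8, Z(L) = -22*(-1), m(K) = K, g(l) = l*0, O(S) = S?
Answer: -⅒ ≈ -0.10000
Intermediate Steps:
g(l) = 0
Z(L) = 22
k(W, b) = -32 (k(W, b) = (0 - 4)*8 = -4*8 = -32)
1/(Z(m(7)) + k(O(-4), √(-128 - 98))) = 1/(22 - 32) = 1/(-10) = -⅒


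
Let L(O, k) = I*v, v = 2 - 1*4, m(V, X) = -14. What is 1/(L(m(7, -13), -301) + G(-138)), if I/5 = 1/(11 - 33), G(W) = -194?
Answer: -11/2129 ≈ -0.0051667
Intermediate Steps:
v = -2 (v = 2 - 4 = -2)
I = -5/22 (I = 5/(11 - 33) = 5/(-22) = 5*(-1/22) = -5/22 ≈ -0.22727)
L(O, k) = 5/11 (L(O, k) = -5/22*(-2) = 5/11)
1/(L(m(7, -13), -301) + G(-138)) = 1/(5/11 - 194) = 1/(-2129/11) = -11/2129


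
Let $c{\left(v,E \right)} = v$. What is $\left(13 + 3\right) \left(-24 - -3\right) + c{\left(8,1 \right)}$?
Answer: $-328$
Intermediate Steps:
$\left(13 + 3\right) \left(-24 - -3\right) + c{\left(8,1 \right)} = \left(13 + 3\right) \left(-24 - -3\right) + 8 = 16 \left(-24 + 3\right) + 8 = 16 \left(-21\right) + 8 = -336 + 8 = -328$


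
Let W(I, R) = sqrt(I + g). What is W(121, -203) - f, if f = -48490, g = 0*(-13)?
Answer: 48501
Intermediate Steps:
g = 0
W(I, R) = sqrt(I) (W(I, R) = sqrt(I + 0) = sqrt(I))
W(121, -203) - f = sqrt(121) - 1*(-48490) = 11 + 48490 = 48501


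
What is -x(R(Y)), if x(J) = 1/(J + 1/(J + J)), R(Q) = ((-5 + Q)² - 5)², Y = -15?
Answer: -312050/48687601251 ≈ -6.4092e-6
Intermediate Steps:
R(Q) = (-5 + (-5 + Q)²)²
x(J) = 1/(J + 1/(2*J))
-x(R(Y)) = -2*(-5 + (-5 - 15)²)²/(1 + 2*((-5 + (-5 - 15)²)²)²) = -2*(-5 + (-20)²)²/(1 + 2*((-5 + (-20)²)²)²) = -2*(-5 + 400)²/(1 + 2*((-5 + 400)²)²) = -2*395²/(1 + 2*(395²)²) = -2*156025/(1 + 2*156025²) = -2*156025/(1 + 2*24343800625) = -2*156025/(1 + 48687601250) = -2*156025/48687601251 = -1*312050/48687601251 = -312050/48687601251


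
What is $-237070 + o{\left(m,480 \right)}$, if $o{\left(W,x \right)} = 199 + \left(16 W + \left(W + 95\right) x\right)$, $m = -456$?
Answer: $-417447$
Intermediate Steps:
$o{\left(W,x \right)} = 199 + 16 W + x \left(95 + W\right)$ ($o{\left(W,x \right)} = 199 + \left(16 W + \left(95 + W\right) x\right) = 199 + \left(16 W + x \left(95 + W\right)\right) = 199 + 16 W + x \left(95 + W\right)$)
$-237070 + o{\left(m,480 \right)} = -237070 + \left(199 + 16 \left(-456\right) + 95 \cdot 480 - 218880\right) = -237070 + \left(199 - 7296 + 45600 - 218880\right) = -237070 - 180377 = -417447$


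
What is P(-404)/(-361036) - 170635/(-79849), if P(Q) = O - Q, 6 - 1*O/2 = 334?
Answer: 15406374952/7207090891 ≈ 2.1377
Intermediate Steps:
O = -656 (O = 12 - 2*334 = 12 - 668 = -656)
P(Q) = -656 - Q
P(-404)/(-361036) - 170635/(-79849) = (-656 - 1*(-404))/(-361036) - 170635/(-79849) = (-656 + 404)*(-1/361036) - 170635*(-1/79849) = -252*(-1/361036) + 170635/79849 = 63/90259 + 170635/79849 = 15406374952/7207090891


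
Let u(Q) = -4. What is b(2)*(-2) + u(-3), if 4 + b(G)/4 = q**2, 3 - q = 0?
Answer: -44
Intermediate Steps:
q = 3 (q = 3 - 1*0 = 3 + 0 = 3)
b(G) = 20 (b(G) = -16 + 4*3**2 = -16 + 4*9 = -16 + 36 = 20)
b(2)*(-2) + u(-3) = 20*(-2) - 4 = -40 - 4 = -44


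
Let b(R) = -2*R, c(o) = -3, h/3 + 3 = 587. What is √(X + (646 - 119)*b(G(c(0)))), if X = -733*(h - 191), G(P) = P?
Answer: I*√1141051 ≈ 1068.2*I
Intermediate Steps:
h = 1752 (h = -9 + 3*587 = -9 + 1761 = 1752)
X = -1144213 (X = -733*(1752 - 191) = -733*1561 = -1144213)
√(X + (646 - 119)*b(G(c(0)))) = √(-1144213 + (646 - 119)*(-2*(-3))) = √(-1144213 + 527*6) = √(-1144213 + 3162) = √(-1141051) = I*√1141051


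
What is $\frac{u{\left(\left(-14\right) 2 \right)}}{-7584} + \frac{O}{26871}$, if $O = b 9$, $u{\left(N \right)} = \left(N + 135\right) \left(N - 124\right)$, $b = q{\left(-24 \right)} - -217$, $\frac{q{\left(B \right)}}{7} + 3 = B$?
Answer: $\frac{18289213}{8491236} \approx 2.1539$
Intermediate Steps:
$q{\left(B \right)} = -21 + 7 B$
$b = 28$ ($b = \left(-21 + 7 \left(-24\right)\right) - -217 = \left(-21 - 168\right) + 217 = -189 + 217 = 28$)
$u{\left(N \right)} = \left(-124 + N\right) \left(135 + N\right)$ ($u{\left(N \right)} = \left(135 + N\right) \left(-124 + N\right) = \left(-124 + N\right) \left(135 + N\right)$)
$O = 252$ ($O = 28 \cdot 9 = 252$)
$\frac{u{\left(\left(-14\right) 2 \right)}}{-7584} + \frac{O}{26871} = \frac{-16740 + \left(\left(-14\right) 2\right)^{2} + 11 \left(\left(-14\right) 2\right)}{-7584} + \frac{252}{26871} = \left(-16740 + \left(-28\right)^{2} + 11 \left(-28\right)\right) \left(- \frac{1}{7584}\right) + 252 \cdot \frac{1}{26871} = \left(-16740 + 784 - 308\right) \left(- \frac{1}{7584}\right) + \frac{84}{8957} = \left(-16264\right) \left(- \frac{1}{7584}\right) + \frac{84}{8957} = \frac{2033}{948} + \frac{84}{8957} = \frac{18289213}{8491236}$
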